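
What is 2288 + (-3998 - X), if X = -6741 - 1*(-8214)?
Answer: -3183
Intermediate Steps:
X = 1473 (X = -6741 + 8214 = 1473)
2288 + (-3998 - X) = 2288 + (-3998 - 1*1473) = 2288 + (-3998 - 1473) = 2288 - 5471 = -3183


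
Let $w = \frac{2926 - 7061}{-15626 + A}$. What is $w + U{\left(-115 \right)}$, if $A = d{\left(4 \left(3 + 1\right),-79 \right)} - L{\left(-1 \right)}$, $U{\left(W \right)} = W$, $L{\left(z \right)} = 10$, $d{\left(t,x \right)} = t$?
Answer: $- \frac{358433}{3124} \approx -114.74$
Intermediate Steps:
$A = 6$ ($A = 4 \left(3 + 1\right) - 10 = 4 \cdot 4 - 10 = 16 - 10 = 6$)
$w = \frac{827}{3124}$ ($w = \frac{2926 - 7061}{-15626 + 6} = - \frac{4135}{-15620} = \left(-4135\right) \left(- \frac{1}{15620}\right) = \frac{827}{3124} \approx 0.26472$)
$w + U{\left(-115 \right)} = \frac{827}{3124} - 115 = - \frac{358433}{3124}$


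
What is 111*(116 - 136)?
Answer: -2220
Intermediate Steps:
111*(116 - 136) = 111*(-20) = -2220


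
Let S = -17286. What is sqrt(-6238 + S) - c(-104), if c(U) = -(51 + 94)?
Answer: 145 + 2*I*sqrt(5881) ≈ 145.0 + 153.38*I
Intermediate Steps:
c(U) = -145 (c(U) = -1*145 = -145)
sqrt(-6238 + S) - c(-104) = sqrt(-6238 - 17286) - 1*(-145) = sqrt(-23524) + 145 = 2*I*sqrt(5881) + 145 = 145 + 2*I*sqrt(5881)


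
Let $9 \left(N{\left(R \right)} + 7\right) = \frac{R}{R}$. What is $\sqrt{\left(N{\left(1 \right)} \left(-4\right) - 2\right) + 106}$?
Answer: $\frac{4 \sqrt{74}}{3} \approx 11.47$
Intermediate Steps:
$N{\left(R \right)} = - \frac{62}{9}$ ($N{\left(R \right)} = -7 + \frac{\frac{1}{R} R}{9} = -7 + \frac{1}{9} \cdot 1 = -7 + \frac{1}{9} = - \frac{62}{9}$)
$\sqrt{\left(N{\left(1 \right)} \left(-4\right) - 2\right) + 106} = \sqrt{\left(\left(- \frac{62}{9}\right) \left(-4\right) - 2\right) + 106} = \sqrt{\left(\frac{248}{9} - 2\right) + 106} = \sqrt{\frac{230}{9} + 106} = \sqrt{\frac{1184}{9}} = \frac{4 \sqrt{74}}{3}$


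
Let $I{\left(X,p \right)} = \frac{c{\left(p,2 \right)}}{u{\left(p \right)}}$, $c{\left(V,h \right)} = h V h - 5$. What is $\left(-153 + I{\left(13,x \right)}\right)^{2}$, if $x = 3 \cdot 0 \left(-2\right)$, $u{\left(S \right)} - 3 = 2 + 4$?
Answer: $\frac{1909924}{81} \approx 23579.0$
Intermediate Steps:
$u{\left(S \right)} = 9$ ($u{\left(S \right)} = 3 + \left(2 + 4\right) = 3 + 6 = 9$)
$c{\left(V,h \right)} = -5 + V h^{2}$ ($c{\left(V,h \right)} = V h h - 5 = V h^{2} - 5 = -5 + V h^{2}$)
$x = 0$ ($x = 0 \left(-2\right) = 0$)
$I{\left(X,p \right)} = - \frac{5}{9} + \frac{4 p}{9}$ ($I{\left(X,p \right)} = \frac{-5 + p 2^{2}}{9} = \left(-5 + p 4\right) \frac{1}{9} = \left(-5 + 4 p\right) \frac{1}{9} = - \frac{5}{9} + \frac{4 p}{9}$)
$\left(-153 + I{\left(13,x \right)}\right)^{2} = \left(-153 + \left(- \frac{5}{9} + \frac{4}{9} \cdot 0\right)\right)^{2} = \left(-153 + \left(- \frac{5}{9} + 0\right)\right)^{2} = \left(-153 - \frac{5}{9}\right)^{2} = \left(- \frac{1382}{9}\right)^{2} = \frac{1909924}{81}$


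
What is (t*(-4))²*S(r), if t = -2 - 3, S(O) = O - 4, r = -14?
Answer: -7200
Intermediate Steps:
S(O) = -4 + O
t = -5
(t*(-4))²*S(r) = (-5*(-4))²*(-4 - 14) = 20²*(-18) = 400*(-18) = -7200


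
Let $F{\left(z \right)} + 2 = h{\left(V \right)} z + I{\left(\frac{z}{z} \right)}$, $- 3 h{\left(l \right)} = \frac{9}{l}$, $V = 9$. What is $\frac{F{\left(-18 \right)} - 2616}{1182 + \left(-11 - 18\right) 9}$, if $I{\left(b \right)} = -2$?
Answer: $- \frac{2614}{921} \approx -2.8382$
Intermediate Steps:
$h{\left(l \right)} = - \frac{3}{l}$ ($h{\left(l \right)} = - \frac{9 \frac{1}{l}}{3} = - \frac{3}{l}$)
$F{\left(z \right)} = -4 - \frac{z}{3}$ ($F{\left(z \right)} = -2 + \left(- \frac{3}{9} z - 2\right) = -2 + \left(\left(-3\right) \frac{1}{9} z - 2\right) = -2 - \left(2 + \frac{z}{3}\right) = -4 - \frac{z}{3}$)
$\frac{F{\left(-18 \right)} - 2616}{1182 + \left(-11 - 18\right) 9} = \frac{\left(-4 - -6\right) - 2616}{1182 + \left(-11 - 18\right) 9} = \frac{\left(-4 + 6\right) - 2616}{1182 - 261} = \frac{2 - 2616}{1182 - 261} = - \frac{2614}{921}$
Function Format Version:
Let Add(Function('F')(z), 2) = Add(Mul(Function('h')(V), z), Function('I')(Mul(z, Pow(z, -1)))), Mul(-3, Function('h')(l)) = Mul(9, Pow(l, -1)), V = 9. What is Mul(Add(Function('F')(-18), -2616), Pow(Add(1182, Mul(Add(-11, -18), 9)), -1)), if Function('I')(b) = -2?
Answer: Rational(-2614, 921) ≈ -2.8382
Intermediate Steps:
Function('h')(l) = Mul(-3, Pow(l, -1)) (Function('h')(l) = Mul(Rational(-1, 3), Mul(9, Pow(l, -1))) = Mul(-3, Pow(l, -1)))
Function('F')(z) = Add(-4, Mul(Rational(-1, 3), z)) (Function('F')(z) = Add(-2, Add(Mul(Mul(-3, Pow(9, -1)), z), -2)) = Add(-2, Add(Mul(Mul(-3, Rational(1, 9)), z), -2)) = Add(-2, Add(Mul(Rational(-1, 3), z), -2)) = Add(-2, Add(-2, Mul(Rational(-1, 3), z))) = Add(-4, Mul(Rational(-1, 3), z)))
Mul(Add(Function('F')(-18), -2616), Pow(Add(1182, Mul(Add(-11, -18), 9)), -1)) = Mul(Add(Add(-4, Mul(Rational(-1, 3), -18)), -2616), Pow(Add(1182, Mul(Add(-11, -18), 9)), -1)) = Mul(Add(Add(-4, 6), -2616), Pow(Add(1182, Mul(-29, 9)), -1)) = Mul(Add(2, -2616), Pow(Add(1182, -261), -1)) = Mul(-2614, Pow(921, -1)) = Mul(-2614, Rational(1, 921)) = Rational(-2614, 921)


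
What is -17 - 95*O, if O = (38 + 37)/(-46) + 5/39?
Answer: 225527/1794 ≈ 125.71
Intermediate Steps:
O = -2695/1794 (O = 75*(-1/46) + 5*(1/39) = -75/46 + 5/39 = -2695/1794 ≈ -1.5022)
-17 - 95*O = -17 - 95*(-2695/1794) = -17 + 256025/1794 = 225527/1794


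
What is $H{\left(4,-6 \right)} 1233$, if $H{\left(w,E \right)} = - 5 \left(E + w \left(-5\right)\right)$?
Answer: $160290$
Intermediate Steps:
$H{\left(w,E \right)} = - 5 E + 25 w$ ($H{\left(w,E \right)} = - 5 \left(E - 5 w\right) = - 5 E + 25 w$)
$H{\left(4,-6 \right)} 1233 = \left(\left(-5\right) \left(-6\right) + 25 \cdot 4\right) 1233 = \left(30 + 100\right) 1233 = 130 \cdot 1233 = 160290$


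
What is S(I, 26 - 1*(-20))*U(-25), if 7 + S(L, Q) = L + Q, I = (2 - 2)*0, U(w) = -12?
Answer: -468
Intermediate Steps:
I = 0 (I = 0*0 = 0)
S(L, Q) = -7 + L + Q (S(L, Q) = -7 + (L + Q) = -7 + L + Q)
S(I, 26 - 1*(-20))*U(-25) = (-7 + 0 + (26 - 1*(-20)))*(-12) = (-7 + 0 + (26 + 20))*(-12) = (-7 + 0 + 46)*(-12) = 39*(-12) = -468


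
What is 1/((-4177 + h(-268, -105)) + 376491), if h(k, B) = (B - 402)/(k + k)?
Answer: 536/199560811 ≈ 2.6859e-6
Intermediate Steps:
h(k, B) = (-402 + B)/(2*k) (h(k, B) = (-402 + B)/((2*k)) = (-402 + B)*(1/(2*k)) = (-402 + B)/(2*k))
1/((-4177 + h(-268, -105)) + 376491) = 1/((-4177 + (1/2)*(-402 - 105)/(-268)) + 376491) = 1/((-4177 + (1/2)*(-1/268)*(-507)) + 376491) = 1/((-4177 + 507/536) + 376491) = 1/(-2238365/536 + 376491) = 1/(199560811/536) = 536/199560811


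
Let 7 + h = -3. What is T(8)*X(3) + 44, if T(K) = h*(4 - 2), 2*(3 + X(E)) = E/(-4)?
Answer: 223/2 ≈ 111.50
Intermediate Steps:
h = -10 (h = -7 - 3 = -10)
X(E) = -3 - E/8 (X(E) = -3 + (E/(-4))/2 = -3 + (E*(-¼))/2 = -3 + (-E/4)/2 = -3 - E/8)
T(K) = -20 (T(K) = -10*(4 - 2) = -10*2 = -20)
T(8)*X(3) + 44 = -20*(-3 - ⅛*3) + 44 = -20*(-3 - 3/8) + 44 = -20*(-27/8) + 44 = 135/2 + 44 = 223/2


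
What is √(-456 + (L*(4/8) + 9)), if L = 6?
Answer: 2*I*√111 ≈ 21.071*I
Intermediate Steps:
√(-456 + (L*(4/8) + 9)) = √(-456 + (6*(4/8) + 9)) = √(-456 + (6*(4*(⅛)) + 9)) = √(-456 + (6*(½) + 9)) = √(-456 + (3 + 9)) = √(-456 + 12) = √(-444) = 2*I*√111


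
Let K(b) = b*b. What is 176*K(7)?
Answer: 8624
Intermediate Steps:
K(b) = b**2
176*K(7) = 176*7**2 = 176*49 = 8624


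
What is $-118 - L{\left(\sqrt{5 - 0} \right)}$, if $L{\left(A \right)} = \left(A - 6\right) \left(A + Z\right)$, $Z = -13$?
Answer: $-201 + 19 \sqrt{5} \approx -158.51$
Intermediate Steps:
$L{\left(A \right)} = \left(-13 + A\right) \left(-6 + A\right)$ ($L{\left(A \right)} = \left(A - 6\right) \left(A - 13\right) = \left(-6 + A\right) \left(-13 + A\right) = \left(-13 + A\right) \left(-6 + A\right)$)
$-118 - L{\left(\sqrt{5 - 0} \right)} = -118 - \left(78 + \left(\sqrt{5 - 0}\right)^{2} - 19 \sqrt{5 - 0}\right) = -118 - \left(78 + \left(\sqrt{5 + 0}\right)^{2} - 19 \sqrt{5 + 0}\right) = -118 - \left(78 + \left(\sqrt{5}\right)^{2} - 19 \sqrt{5}\right) = -118 - \left(78 + 5 - 19 \sqrt{5}\right) = -118 - \left(83 - 19 \sqrt{5}\right) = -201 + 19 \sqrt{5}$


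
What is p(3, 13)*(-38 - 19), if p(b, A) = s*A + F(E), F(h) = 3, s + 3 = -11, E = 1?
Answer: 10203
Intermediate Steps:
s = -14 (s = -3 - 11 = -14)
p(b, A) = 3 - 14*A (p(b, A) = -14*A + 3 = 3 - 14*A)
p(3, 13)*(-38 - 19) = (3 - 14*13)*(-38 - 19) = (3 - 182)*(-57) = -179*(-57) = 10203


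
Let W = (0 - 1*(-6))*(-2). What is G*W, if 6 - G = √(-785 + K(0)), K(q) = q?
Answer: -72 + 12*I*√785 ≈ -72.0 + 336.21*I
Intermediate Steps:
W = -12 (W = (0 + 6)*(-2) = 6*(-2) = -12)
G = 6 - I*√785 (G = 6 - √(-785 + 0) = 6 - √(-785) = 6 - I*√785 ≈ 6.0 - 28.018*I)
G*W = (6 - I*√785)*(-12) = -72 + 12*I*√785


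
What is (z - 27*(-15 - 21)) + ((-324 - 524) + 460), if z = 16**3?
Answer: 4680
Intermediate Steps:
z = 4096
(z - 27*(-15 - 21)) + ((-324 - 524) + 460) = (4096 - 27*(-15 - 21)) + ((-324 - 524) + 460) = (4096 - 27*(-36)) + (-848 + 460) = (4096 + 972) - 388 = 5068 - 388 = 4680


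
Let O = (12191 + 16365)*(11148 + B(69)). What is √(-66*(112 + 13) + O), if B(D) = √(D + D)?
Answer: √(318334038 + 28556*√138) ≈ 17851.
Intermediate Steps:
B(D) = √2*√D (B(D) = √(2*D) = √2*√D)
O = 318342288 + 28556*√138 (O = (12191 + 16365)*(11148 + √2*√69) = 28556*(11148 + √138) = 318342288 + 28556*√138 ≈ 3.1868e+8)
√(-66*(112 + 13) + O) = √(-66*(112 + 13) + (318342288 + 28556*√138)) = √(-66*125 + (318342288 + 28556*√138)) = √(-8250 + (318342288 + 28556*√138)) = √(318334038 + 28556*√138)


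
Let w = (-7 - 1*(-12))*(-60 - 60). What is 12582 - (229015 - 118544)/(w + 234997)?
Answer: 2949072583/234397 ≈ 12582.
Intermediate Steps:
w = -600 (w = (-7 + 12)*(-120) = 5*(-120) = -600)
12582 - (229015 - 118544)/(w + 234997) = 12582 - (229015 - 118544)/(-600 + 234997) = 12582 - 110471/234397 = 2949072583/234397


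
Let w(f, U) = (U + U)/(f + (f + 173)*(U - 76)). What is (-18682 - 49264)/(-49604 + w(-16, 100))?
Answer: 31866674/23264251 ≈ 1.3698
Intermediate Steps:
w(f, U) = 2*U/(f + (-76 + U)*(173 + f)) (w(f, U) = (2*U)/(f + (173 + f)*(-76 + U)) = (2*U)/(f + (-76 + U)*(173 + f)) = 2*U/(f + (-76 + U)*(173 + f)))
(-18682 - 49264)/(-49604 + w(-16, 100)) = (-18682 - 49264)/(-49604 + 2*100/(-13148 - 75*(-16) + 173*100 + 100*(-16))) = -67946/(-49604 + 2*100/(-13148 + 1200 + 17300 - 1600)) = -67946/(-49604 + 2*100/3752) = -67946/(-49604 + 2*100*(1/3752)) = -67946/(-49604 + 25/469) = -67946/(-23264251/469) = -67946*(-469/23264251) = 31866674/23264251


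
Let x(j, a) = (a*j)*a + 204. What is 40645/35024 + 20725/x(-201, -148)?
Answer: 162012491/140175600 ≈ 1.1558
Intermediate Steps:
x(j, a) = 204 + j*a² (x(j, a) = j*a² + 204 = 204 + j*a²)
40645/35024 + 20725/x(-201, -148) = 40645/35024 + 20725/(204 - 201*(-148)²) = 40645*(1/35024) + 20725/(204 - 201*21904) = 3695/3184 + 20725/(204 - 4402704) = 3695/3184 + 20725/(-4402500) = 3695/3184 + 20725*(-1/4402500) = 3695/3184 - 829/176100 = 162012491/140175600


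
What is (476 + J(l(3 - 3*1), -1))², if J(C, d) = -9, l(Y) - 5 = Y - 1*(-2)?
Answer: 218089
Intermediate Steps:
l(Y) = 7 + Y (l(Y) = 5 + (Y - 1*(-2)) = 5 + (Y + 2) = 5 + (2 + Y) = 7 + Y)
(476 + J(l(3 - 3*1), -1))² = (476 - 9)² = 467² = 218089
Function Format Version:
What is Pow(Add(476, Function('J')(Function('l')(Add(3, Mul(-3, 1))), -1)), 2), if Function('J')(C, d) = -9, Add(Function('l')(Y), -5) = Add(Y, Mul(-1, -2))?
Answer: 218089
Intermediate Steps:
Function('l')(Y) = Add(7, Y) (Function('l')(Y) = Add(5, Add(Y, Mul(-1, -2))) = Add(5, Add(Y, 2)) = Add(5, Add(2, Y)) = Add(7, Y))
Pow(Add(476, Function('J')(Function('l')(Add(3, Mul(-3, 1))), -1)), 2) = Pow(Add(476, -9), 2) = Pow(467, 2) = 218089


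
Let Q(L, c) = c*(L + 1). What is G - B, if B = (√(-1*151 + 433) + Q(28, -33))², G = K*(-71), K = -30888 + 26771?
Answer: -623824 + 1914*√282 ≈ -5.9168e+5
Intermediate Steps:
K = -4117
G = 292307 (G = -4117*(-71) = 292307)
Q(L, c) = c*(1 + L)
B = (-957 + √282)² (B = (√(-1*151 + 433) - 33*(1 + 28))² = (√(-151 + 433) - 33*29)² = (√282 - 957)² = (-957 + √282)² ≈ 8.8399e+5)
G - B = 292307 - (-957 + √282)²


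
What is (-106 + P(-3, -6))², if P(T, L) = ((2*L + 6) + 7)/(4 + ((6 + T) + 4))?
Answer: 1357225/121 ≈ 11217.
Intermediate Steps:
P(T, L) = (13 + 2*L)/(14 + T) (P(T, L) = ((6 + 2*L) + 7)/(4 + (10 + T)) = (13 + 2*L)/(14 + T))
(-106 + P(-3, -6))² = (-106 + (13 + 2*(-6))/(14 - 3))² = (-106 + (13 - 12)/11)² = (-106 + (1/11)*1)² = (-106 + 1/11)² = (-1165/11)² = 1357225/121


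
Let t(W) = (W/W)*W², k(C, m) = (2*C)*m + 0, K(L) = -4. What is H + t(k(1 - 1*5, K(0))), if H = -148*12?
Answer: -752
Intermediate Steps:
k(C, m) = 2*C*m (k(C, m) = 2*C*m + 0 = 2*C*m)
t(W) = W² (t(W) = 1*W² = W²)
H = -1776
H + t(k(1 - 1*5, K(0))) = -1776 + (2*(1 - 1*5)*(-4))² = -1776 + (2*(1 - 5)*(-4))² = -1776 + (2*(-4)*(-4))² = -1776 + 32² = -1776 + 1024 = -752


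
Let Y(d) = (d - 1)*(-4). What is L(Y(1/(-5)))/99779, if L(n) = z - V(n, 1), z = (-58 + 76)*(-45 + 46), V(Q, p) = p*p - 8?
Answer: 25/99779 ≈ 0.00025055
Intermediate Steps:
V(Q, p) = -8 + p² (V(Q, p) = p² - 8 = -8 + p²)
Y(d) = 4 - 4*d (Y(d) = (-1 + d)*(-4) = 4 - 4*d)
z = 18 (z = 18*1 = 18)
L(n) = 25 (L(n) = 18 - (-8 + 1²) = 18 - (-8 + 1) = 18 - 1*(-7) = 18 + 7 = 25)
L(Y(1/(-5)))/99779 = 25/99779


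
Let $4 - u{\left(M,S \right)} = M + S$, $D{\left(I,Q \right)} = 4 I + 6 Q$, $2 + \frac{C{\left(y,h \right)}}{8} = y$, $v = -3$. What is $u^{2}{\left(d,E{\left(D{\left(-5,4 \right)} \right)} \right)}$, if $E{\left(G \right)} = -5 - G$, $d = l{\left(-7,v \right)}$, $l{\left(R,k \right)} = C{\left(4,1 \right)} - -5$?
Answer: $64$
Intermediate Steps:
$C{\left(y,h \right)} = -16 + 8 y$
$l{\left(R,k \right)} = 21$ ($l{\left(R,k \right)} = \left(-16 + 8 \cdot 4\right) - -5 = \left(-16 + 32\right) + 5 = 16 + 5 = 21$)
$d = 21$
$u{\left(M,S \right)} = 4 - M - S$ ($u{\left(M,S \right)} = 4 - \left(M + S\right) = 4 - M - S$)
$u^{2}{\left(d,E{\left(D{\left(-5,4 \right)} \right)} \right)} = \left(4 - 21 - \left(-5 - \left(4 \left(-5\right) + 6 \cdot 4\right)\right)\right)^{2} = \left(4 - 21 - \left(-5 - \left(-20 + 24\right)\right)\right)^{2} = \left(4 - 21 - \left(-5 - 4\right)\right)^{2} = \left(4 - 21 - -9\right)^{2} = \left(4 - 21 + 9\right)^{2} = \left(-8\right)^{2} = 64$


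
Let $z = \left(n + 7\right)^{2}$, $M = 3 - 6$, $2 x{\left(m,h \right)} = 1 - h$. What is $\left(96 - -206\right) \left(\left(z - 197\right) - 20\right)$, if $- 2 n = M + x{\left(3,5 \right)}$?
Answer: $- \frac{76557}{2} \approx -38279.0$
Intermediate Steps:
$x{\left(m,h \right)} = \frac{1}{2} - \frac{h}{2}$ ($x{\left(m,h \right)} = \frac{1 - h}{2} = \frac{1}{2} - \frac{h}{2}$)
$M = -3$ ($M = 3 - 6 = -3$)
$n = \frac{5}{2}$ ($n = - \frac{-3 + \left(\frac{1}{2} - \frac{5}{2}\right)}{2} = - \frac{-3 - 2}{2} = \left(- \frac{1}{2}\right) \left(-5\right) = \frac{5}{2} \approx 2.5$)
$z = \frac{361}{4}$ ($z = \left(\frac{5}{2} + 7\right)^{2} = \left(\frac{19}{2}\right)^{2} = \frac{361}{4} \approx 90.25$)
$\left(96 - -206\right) \left(\left(z - 197\right) - 20\right) = \left(96 - -206\right) \left(\left(\frac{361}{4} - 197\right) - 20\right) = \left(96 + 206\right) \left(\left(\frac{361}{4} - 197\right) - 20\right) = 302 \left(- \frac{427}{4} - 20\right) = 302 \left(- \frac{507}{4}\right) = - \frac{76557}{2}$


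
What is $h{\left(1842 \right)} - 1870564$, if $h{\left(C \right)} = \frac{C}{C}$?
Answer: $-1870563$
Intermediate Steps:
$h{\left(C \right)} = 1$
$h{\left(1842 \right)} - 1870564 = 1 - 1870564 = -1870563$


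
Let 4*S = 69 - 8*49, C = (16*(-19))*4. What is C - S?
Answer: -4541/4 ≈ -1135.3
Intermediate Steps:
C = -1216 (C = -304*4 = -1216)
S = -323/4 (S = (69 - 8*49)/4 = (69 - 392)/4 = (¼)*(-323) = -323/4 ≈ -80.750)
C - S = -1216 - 1*(-323/4) = -1216 + 323/4 = -4541/4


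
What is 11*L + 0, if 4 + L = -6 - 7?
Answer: -187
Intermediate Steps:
L = -17 (L = -4 + (-6 - 7) = -4 - 13 = -17)
11*L + 0 = 11*(-17) + 0 = -187 + 0 = -187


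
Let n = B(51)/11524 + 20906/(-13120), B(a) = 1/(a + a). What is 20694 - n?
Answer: 19947807016763/963867360 ≈ 20696.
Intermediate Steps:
B(a) = 1/(2*a)
n = -1535868923/963867360 (n = ((½)/51)/11524 + 20906/(-13120) = ((½)*(1/51))*(1/11524) + 20906*(-1/13120) = (1/102)*(1/11524) - 10453/6560 = 1/1175448 - 10453/6560 = -1535868923/963867360 ≈ -1.5934)
20694 - n = 20694 - 1*(-1535868923/963867360) = 20694 + 1535868923/963867360 = 19947807016763/963867360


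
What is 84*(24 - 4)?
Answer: 1680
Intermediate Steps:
84*(24 - 4) = 84*20 = 1680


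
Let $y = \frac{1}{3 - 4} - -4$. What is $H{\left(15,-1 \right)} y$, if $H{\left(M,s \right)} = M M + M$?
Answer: $720$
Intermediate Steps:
$y = 3$ ($y = \frac{1}{-1} + 4 = -1 + 4 = 3$)
$H{\left(M,s \right)} = M + M^{2}$ ($H{\left(M,s \right)} = M^{2} + M = M + M^{2}$)
$H{\left(15,-1 \right)} y = 15 \left(1 + 15\right) 3 = 15 \cdot 16 \cdot 3 = 240 \cdot 3 = 720$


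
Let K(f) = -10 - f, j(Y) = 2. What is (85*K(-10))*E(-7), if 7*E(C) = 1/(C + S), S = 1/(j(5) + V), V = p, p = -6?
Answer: 0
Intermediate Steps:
V = -6
S = -1/4 (S = 1/(2 - 6) = 1/(-4) = -1/4 ≈ -0.25000)
E(C) = 1/(7*(-1/4 + C)) (E(C) = 1/(7*(C - 1/4)) = 1/(7*(-1/4 + C)))
(85*K(-10))*E(-7) = (85*(-10 - 1*(-10)))*(4/(7*(-1 + 4*(-7)))) = (85*(-10 + 10))*(4/(7*(-1 - 28))) = (85*0)*((4/7)/(-29)) = 0*((4/7)*(-1/29)) = 0*(-4/203) = 0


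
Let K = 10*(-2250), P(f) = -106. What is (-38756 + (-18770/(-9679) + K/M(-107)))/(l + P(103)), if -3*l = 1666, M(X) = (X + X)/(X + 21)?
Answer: 74250287667/1027367776 ≈ 72.272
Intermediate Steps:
M(X) = 2*X/(21 + X) (M(X) = (2*X)/(21 + X) = 2*X/(21 + X))
K = -22500
l = -1666/3 (l = -1/3*1666 = -1666/3 ≈ -555.33)
(-38756 + (-18770/(-9679) + K/M(-107)))/(l + P(103)) = (-38756 + (-18770/(-9679) - 22500/(2*(-107)/(21 - 107))))/(-1666/3 - 106) = (-38756 + (-18770*(-1/9679) - 22500/(2*(-107)/(-86))))/(-1984/3) = (-38756 + (18770/9679 - 22500/(2*(-107)*(-1/86))))*(-3/1984) = (-38756 + (18770/9679 - 22500/107/43))*(-3/1984) = (-38756 + (18770/9679 - 22500*43/107))*(-3/1984) = (-38756 + (18770/9679 - 967500/107))*(-3/1984) = (-38756 - 9362424110/1035653)*(-3/1984) = -49500191778/1035653*(-3/1984) = 74250287667/1027367776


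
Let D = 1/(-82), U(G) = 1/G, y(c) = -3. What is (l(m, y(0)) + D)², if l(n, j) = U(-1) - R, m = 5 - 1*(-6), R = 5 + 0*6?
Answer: 243049/6724 ≈ 36.146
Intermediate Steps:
R = 5 (R = 5 + 0 = 5)
D = -1/82 ≈ -0.012195
m = 11 (m = 5 + 6 = 11)
l(n, j) = -6 (l(n, j) = 1/(-1) - 1*5 = -1 - 5 = -6)
(l(m, y(0)) + D)² = (-6 - 1/82)² = (-493/82)² = 243049/6724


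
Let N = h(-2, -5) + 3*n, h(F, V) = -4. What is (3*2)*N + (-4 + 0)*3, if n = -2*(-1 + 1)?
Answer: -36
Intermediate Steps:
n = 0 (n = -2*0 = 0)
N = -4 (N = -4 + 3*0 = -4 + 0 = -4)
(3*2)*N + (-4 + 0)*3 = (3*2)*(-4) + (-4 + 0)*3 = 6*(-4) - 4*3 = -24 - 12 = -36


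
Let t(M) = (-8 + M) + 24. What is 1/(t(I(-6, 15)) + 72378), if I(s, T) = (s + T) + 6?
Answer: 1/72409 ≈ 1.3810e-5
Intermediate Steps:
I(s, T) = 6 + T + s (I(s, T) = (T + s) + 6 = 6 + T + s)
t(M) = 16 + M
1/(t(I(-6, 15)) + 72378) = 1/((16 + (6 + 15 - 6)) + 72378) = 1/((16 + 15) + 72378) = 1/(31 + 72378) = 1/72409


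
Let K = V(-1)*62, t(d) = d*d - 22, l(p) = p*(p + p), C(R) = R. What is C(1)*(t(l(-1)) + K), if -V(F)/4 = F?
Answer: 230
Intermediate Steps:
V(F) = -4*F
l(p) = 2*p² (l(p) = p*(2*p) = 2*p²)
t(d) = -22 + d² (t(d) = d² - 22 = -22 + d²)
K = 248 (K = -4*(-1)*62 = 4*62 = 248)
C(1)*(t(l(-1)) + K) = 1*((-22 + (2*(-1)²)²) + 248) = 1*((-22 + (2*1)²) + 248) = 1*((-22 + 2²) + 248) = 1*((-22 + 4) + 248) = 1*(-18 + 248) = 1*230 = 230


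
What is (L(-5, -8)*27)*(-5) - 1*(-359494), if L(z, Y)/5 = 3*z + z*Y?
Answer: 342619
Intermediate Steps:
L(z, Y) = 15*z + 5*Y*z (L(z, Y) = 5*(3*z + z*Y) = 5*(3*z + Y*z) = 15*z + 5*Y*z)
(L(-5, -8)*27)*(-5) - 1*(-359494) = ((5*(-5)*(3 - 8))*27)*(-5) - 1*(-359494) = ((5*(-5)*(-5))*27)*(-5) + 359494 = (125*27)*(-5) + 359494 = 3375*(-5) + 359494 = -16875 + 359494 = 342619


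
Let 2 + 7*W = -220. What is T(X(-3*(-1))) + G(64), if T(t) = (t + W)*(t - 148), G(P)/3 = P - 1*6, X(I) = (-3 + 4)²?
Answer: 4689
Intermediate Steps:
W = -222/7 (W = -2/7 + (⅐)*(-220) = -2/7 - 220/7 = -222/7 ≈ -31.714)
X(I) = 1 (X(I) = 1² = 1)
G(P) = -18 + 3*P (G(P) = 3*(P - 1*6) = 3*(P - 6) = 3*(-6 + P) = -18 + 3*P)
T(t) = (-148 + t)*(-222/7 + t) (T(t) = (t - 222/7)*(t - 148) = (-222/7 + t)*(-148 + t) = (-148 + t)*(-222/7 + t))
T(X(-3*(-1))) + G(64) = (32856/7 + 1² - 1258/7*1) + (-18 + 3*64) = (32856/7 + 1 - 1258/7) + (-18 + 192) = 4515 + 174 = 4689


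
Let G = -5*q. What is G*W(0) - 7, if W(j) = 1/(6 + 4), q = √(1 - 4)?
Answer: -7 - I*√3/2 ≈ -7.0 - 0.86602*I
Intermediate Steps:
q = I*√3 (q = √(-3) = I*√3 ≈ 1.732*I)
W(j) = ⅒ (W(j) = 1/10 = ⅒)
G = -5*I*√3 ≈ -8.6602*I
G*W(0) - 7 = -5*I*√3*(⅒) - 7 = -I*√3/2 - 7 = -7 - I*√3/2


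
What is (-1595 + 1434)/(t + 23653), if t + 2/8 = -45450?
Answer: 644/87189 ≈ 0.0073863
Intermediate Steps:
t = -181801/4 (t = -¼ - 45450 = -181801/4 ≈ -45450.)
(-1595 + 1434)/(t + 23653) = (-1595 + 1434)/(-181801/4 + 23653) = -161/(-87189/4) = -161*(-4/87189) = 644/87189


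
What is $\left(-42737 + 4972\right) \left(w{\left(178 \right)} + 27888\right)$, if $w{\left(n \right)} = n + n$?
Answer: $-1066634660$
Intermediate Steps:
$w{\left(n \right)} = 2 n$
$\left(-42737 + 4972\right) \left(w{\left(178 \right)} + 27888\right) = \left(-42737 + 4972\right) \left(2 \cdot 178 + 27888\right) = - 37765 \left(356 + 27888\right) = \left(-37765\right) 28244 = -1066634660$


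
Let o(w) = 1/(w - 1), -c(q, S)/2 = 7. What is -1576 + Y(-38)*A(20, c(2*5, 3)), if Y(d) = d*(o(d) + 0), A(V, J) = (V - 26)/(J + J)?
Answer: -143397/91 ≈ -1575.8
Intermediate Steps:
c(q, S) = -14 (c(q, S) = -2*7 = -14)
A(V, J) = (-26 + V)/(2*J) (A(V, J) = (-26 + V)/((2*J)) = (-26 + V)*(1/(2*J)) = (-26 + V)/(2*J))
o(w) = 1/(-1 + w)
Y(d) = d/(-1 + d) (Y(d) = d*(1/(-1 + d) + 0) = d/(-1 + d))
-1576 + Y(-38)*A(20, c(2*5, 3)) = -1576 + (-38/(-1 - 38))*((½)*(-26 + 20)/(-14)) = -1576 + (-38/(-39))*((½)*(-1/14)*(-6)) = -1576 - 38*(-1/39)*(3/14) = -1576 + (38/39)*(3/14) = -1576 + 19/91 = -143397/91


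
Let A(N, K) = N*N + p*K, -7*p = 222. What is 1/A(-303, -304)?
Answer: 7/710151 ≈ 9.8571e-6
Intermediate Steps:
p = -222/7 (p = -⅐*222 = -222/7 ≈ -31.714)
A(N, K) = N² - 222*K/7 (A(N, K) = N*N - 222*K/7 = N² - 222*K/7)
1/A(-303, -304) = 1/((-303)² - 222/7*(-304)) = 1/(91809 + 67488/7) = 1/(710151/7) = 7/710151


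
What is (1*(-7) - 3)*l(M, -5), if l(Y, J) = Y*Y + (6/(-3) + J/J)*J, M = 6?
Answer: -410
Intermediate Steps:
l(Y, J) = Y² - J (l(Y, J) = Y² + (6*(-⅓) + 1)*J = Y² + (-2 + 1)*J = Y² - J)
(1*(-7) - 3)*l(M, -5) = (1*(-7) - 3)*(6² - 1*(-5)) = (-7 - 3)*(36 + 5) = -10*41 = -410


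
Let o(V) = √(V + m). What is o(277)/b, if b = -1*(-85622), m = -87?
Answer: √190/85622 ≈ 0.00016099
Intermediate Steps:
o(V) = √(-87 + V) (o(V) = √(V - 87) = √(-87 + V))
b = 85622
o(277)/b = √(-87 + 277)/85622 = √190*(1/85622) = √190/85622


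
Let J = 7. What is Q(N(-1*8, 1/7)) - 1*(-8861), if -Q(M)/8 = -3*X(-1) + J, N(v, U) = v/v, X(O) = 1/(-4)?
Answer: 8799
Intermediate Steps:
X(O) = -1/4
N(v, U) = 1
Q(M) = -62 (Q(M) = -8*(-3*(-1/4) + 7) = -8*(3/4 + 7) = -8*31/4 = -62)
Q(N(-1*8, 1/7)) - 1*(-8861) = -62 - 1*(-8861) = -62 + 8861 = 8799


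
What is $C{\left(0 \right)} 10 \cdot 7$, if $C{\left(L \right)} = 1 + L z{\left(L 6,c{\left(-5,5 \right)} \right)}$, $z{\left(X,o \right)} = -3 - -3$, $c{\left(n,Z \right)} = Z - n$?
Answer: $70$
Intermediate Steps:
$z{\left(X,o \right)} = 0$ ($z{\left(X,o \right)} = -3 + 3 = 0$)
$C{\left(L \right)} = 1$ ($C{\left(L \right)} = 1 + L 0 = 1 + 0 = 1$)
$C{\left(0 \right)} 10 \cdot 7 = 1 \cdot 10 \cdot 7 = 10 \cdot 7 = 70$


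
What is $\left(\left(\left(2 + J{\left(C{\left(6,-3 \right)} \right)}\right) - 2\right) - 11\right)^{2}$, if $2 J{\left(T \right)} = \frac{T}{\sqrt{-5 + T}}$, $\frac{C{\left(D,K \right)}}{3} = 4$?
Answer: $\frac{883}{7} - \frac{132 \sqrt{7}}{7} \approx 76.252$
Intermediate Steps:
$C{\left(D,K \right)} = 12$ ($C{\left(D,K \right)} = 3 \cdot 4 = 12$)
$J{\left(T \right)} = \frac{T}{2 \sqrt{-5 + T}}$ ($J{\left(T \right)} = \frac{T \frac{1}{\sqrt{-5 + T}}}{2} = \frac{T}{2 \sqrt{-5 + T}}$)
$\left(\left(\left(2 + J{\left(C{\left(6,-3 \right)} \right)}\right) - 2\right) - 11\right)^{2} = \left(\left(\left(2 + \frac{1}{2} \cdot 12 \frac{1}{\sqrt{-5 + 12}}\right) - 2\right) - 11\right)^{2} = \left(\left(\left(2 + \frac{1}{2} \cdot 12 \frac{1}{\sqrt{7}}\right) - 2\right) - 11\right)^{2} = \left(\left(\left(2 + \frac{1}{2} \cdot 12 \frac{\sqrt{7}}{7}\right) - 2\right) - 11\right)^{2} = \left(\left(\left(2 + \frac{6 \sqrt{7}}{7}\right) - 2\right) - 11\right)^{2} = \left(\frac{6 \sqrt{7}}{7} - 11\right)^{2} = \left(-11 + \frac{6 \sqrt{7}}{7}\right)^{2}$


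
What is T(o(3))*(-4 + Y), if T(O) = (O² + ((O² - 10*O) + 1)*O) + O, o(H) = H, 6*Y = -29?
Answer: 424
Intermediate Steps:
Y = -29/6 (Y = (⅙)*(-29) = -29/6 ≈ -4.8333)
T(O) = O + O² + O*(1 + O² - 10*O) (T(O) = (O² + (1 + O² - 10*O)*O) + O = (O² + O*(1 + O² - 10*O)) + O = O + O² + O*(1 + O² - 10*O))
T(o(3))*(-4 + Y) = (3*(2 + 3² - 9*3))*(-4 - 29/6) = (3*(2 + 9 - 27))*(-53/6) = (3*(-16))*(-53/6) = -48*(-53/6) = 424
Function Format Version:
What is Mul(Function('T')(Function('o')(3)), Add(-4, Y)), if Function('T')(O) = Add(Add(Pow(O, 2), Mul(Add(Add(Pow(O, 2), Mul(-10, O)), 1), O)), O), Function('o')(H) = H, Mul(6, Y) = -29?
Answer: 424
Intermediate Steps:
Y = Rational(-29, 6) (Y = Mul(Rational(1, 6), -29) = Rational(-29, 6) ≈ -4.8333)
Function('T')(O) = Add(O, Pow(O, 2), Mul(O, Add(1, Pow(O, 2), Mul(-10, O)))) (Function('T')(O) = Add(Add(Pow(O, 2), Mul(Add(1, Pow(O, 2), Mul(-10, O)), O)), O) = Add(Add(Pow(O, 2), Mul(O, Add(1, Pow(O, 2), Mul(-10, O)))), O) = Add(O, Pow(O, 2), Mul(O, Add(1, Pow(O, 2), Mul(-10, O)))))
Mul(Function('T')(Function('o')(3)), Add(-4, Y)) = Mul(Mul(3, Add(2, Pow(3, 2), Mul(-9, 3))), Add(-4, Rational(-29, 6))) = Mul(Mul(3, Add(2, 9, -27)), Rational(-53, 6)) = Mul(Mul(3, -16), Rational(-53, 6)) = Mul(-48, Rational(-53, 6)) = 424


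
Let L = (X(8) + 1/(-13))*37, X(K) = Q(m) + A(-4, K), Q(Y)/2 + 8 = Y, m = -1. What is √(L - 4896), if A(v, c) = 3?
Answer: 10*I*√9217/13 ≈ 73.85*I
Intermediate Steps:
Q(Y) = -16 + 2*Y
X(K) = -15 (X(K) = (-16 + 2*(-1)) + 3 = (-16 - 2) + 3 = -18 + 3 = -15)
L = -7252/13 (L = (-15 + 1/(-13))*37 = (-15 - 1/13)*37 = -196/13*37 = -7252/13 ≈ -557.85)
√(L - 4896) = √(-7252/13 - 4896) = √(-70900/13) = 10*I*√9217/13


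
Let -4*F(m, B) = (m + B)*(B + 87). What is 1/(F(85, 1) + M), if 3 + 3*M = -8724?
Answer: -1/4801 ≈ -0.00020829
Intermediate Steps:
M = -2909 (M = -1 + (1/3)*(-8724) = -1 - 2908 = -2909)
F(m, B) = -(87 + B)*(B + m)/4 (F(m, B) = -(m + B)*(B + 87)/4 = -(B + m)*(87 + B)/4 = -(87 + B)*(B + m)/4)
1/(F(85, 1) + M) = 1/((-87/4*1 - 87/4*85 - 1/4*1**2 - 1/4*1*85) - 2909) = 1/((-87/4 - 7395/4 - 1/4*1 - 85/4) - 2909) = 1/((-87/4 - 7395/4 - 1/4 - 85/4) - 2909) = 1/(-1892 - 2909) = 1/(-4801) = -1/4801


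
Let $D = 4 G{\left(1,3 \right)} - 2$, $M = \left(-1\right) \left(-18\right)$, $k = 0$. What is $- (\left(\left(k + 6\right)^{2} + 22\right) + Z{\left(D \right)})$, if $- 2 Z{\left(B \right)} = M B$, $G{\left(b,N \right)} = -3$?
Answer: $-184$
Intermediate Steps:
$M = 18$
$D = -14$ ($D = 4 \left(-3\right) - 2 = -12 - 2 = -14$)
$Z{\left(B \right)} = - 9 B$ ($Z{\left(B \right)} = - \frac{18 B}{2} = - 9 B$)
$- (\left(\left(k + 6\right)^{2} + 22\right) + Z{\left(D \right)}) = - (\left(\left(0 + 6\right)^{2} + 22\right) - -126) = - (\left(6^{2} + 22\right) + 126) = - (\left(36 + 22\right) + 126) = - (58 + 126) = \left(-1\right) 184 = -184$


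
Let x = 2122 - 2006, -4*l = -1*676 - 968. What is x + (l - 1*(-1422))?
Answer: 1949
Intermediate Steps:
l = 411 (l = -(-1*676 - 968)/4 = -(-676 - 968)/4 = -¼*(-1644) = 411)
x = 116
x + (l - 1*(-1422)) = 116 + (411 - 1*(-1422)) = 116 + (411 + 1422) = 116 + 1833 = 1949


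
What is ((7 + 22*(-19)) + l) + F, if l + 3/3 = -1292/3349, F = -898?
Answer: -258146/197 ≈ -1310.4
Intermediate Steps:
l = -273/197 (l = -1 - 1292/3349 = -1 - 1292*1/3349 = -1 - 76/197 = -273/197 ≈ -1.3858)
((7 + 22*(-19)) + l) + F = ((7 + 22*(-19)) - 273/197) - 898 = ((7 - 418) - 273/197) - 898 = (-411 - 273/197) - 898 = -81240/197 - 898 = -258146/197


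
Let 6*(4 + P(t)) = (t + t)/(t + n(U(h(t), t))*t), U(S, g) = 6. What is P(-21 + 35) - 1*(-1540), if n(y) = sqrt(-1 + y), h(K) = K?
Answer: 18431/12 + sqrt(5)/12 ≈ 1536.1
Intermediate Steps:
P(t) = -4 + t/(3*(t + t*sqrt(5))) (P(t) = -4 + ((t + t)/(t + sqrt(-1 + 6)*t))/6 = -4 + ((2*t)/(t + sqrt(5)*t))/6 = -4 + ((2*t)/(t + t*sqrt(5)))/6 = -4 + (2*t/(t + t*sqrt(5)))/6 = -4 + t/(3*(t + t*sqrt(5))))
P(-21 + 35) - 1*(-1540) = (-49/12 + sqrt(5)/12) - 1*(-1540) = (-49/12 + sqrt(5)/12) + 1540 = 18431/12 + sqrt(5)/12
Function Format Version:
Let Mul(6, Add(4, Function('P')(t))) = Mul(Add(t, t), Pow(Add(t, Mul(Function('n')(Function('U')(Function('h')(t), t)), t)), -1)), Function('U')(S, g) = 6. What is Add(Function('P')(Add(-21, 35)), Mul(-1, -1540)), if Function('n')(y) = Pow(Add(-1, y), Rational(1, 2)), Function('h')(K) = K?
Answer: Add(Rational(18431, 12), Mul(Rational(1, 12), Pow(5, Rational(1, 2)))) ≈ 1536.1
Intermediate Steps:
Function('P')(t) = Add(-4, Mul(Rational(1, 3), t, Pow(Add(t, Mul(t, Pow(5, Rational(1, 2)))), -1))) (Function('P')(t) = Add(-4, Mul(Rational(1, 6), Mul(Add(t, t), Pow(Add(t, Mul(Pow(Add(-1, 6), Rational(1, 2)), t)), -1)))) = Add(-4, Mul(Rational(1, 6), Mul(Mul(2, t), Pow(Add(t, Mul(Pow(5, Rational(1, 2)), t)), -1)))) = Add(-4, Mul(Rational(1, 6), Mul(Mul(2, t), Pow(Add(t, Mul(t, Pow(5, Rational(1, 2)))), -1)))) = Add(-4, Mul(Rational(1, 6), Mul(2, t, Pow(Add(t, Mul(t, Pow(5, Rational(1, 2)))), -1)))) = Add(-4, Mul(Rational(1, 3), t, Pow(Add(t, Mul(t, Pow(5, Rational(1, 2)))), -1))))
Add(Function('P')(Add(-21, 35)), Mul(-1, -1540)) = Add(Add(Rational(-49, 12), Mul(Rational(1, 12), Pow(5, Rational(1, 2)))), Mul(-1, -1540)) = Add(Add(Rational(-49, 12), Mul(Rational(1, 12), Pow(5, Rational(1, 2)))), 1540) = Add(Rational(18431, 12), Mul(Rational(1, 12), Pow(5, Rational(1, 2))))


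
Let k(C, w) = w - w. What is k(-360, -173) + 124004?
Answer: 124004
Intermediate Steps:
k(C, w) = 0
k(-360, -173) + 124004 = 0 + 124004 = 124004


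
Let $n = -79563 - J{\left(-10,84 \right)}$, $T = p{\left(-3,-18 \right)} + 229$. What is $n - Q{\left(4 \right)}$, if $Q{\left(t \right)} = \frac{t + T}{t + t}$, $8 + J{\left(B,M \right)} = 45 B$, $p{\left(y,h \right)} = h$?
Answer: $- \frac{633055}{8} \approx -79132.0$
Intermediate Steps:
$J{\left(B,M \right)} = -8 + 45 B$
$T = 211$ ($T = -18 + 229 = 211$)
$Q{\left(t \right)} = \frac{211 + t}{2 t}$ ($Q{\left(t \right)} = \frac{t + 211}{t + t} = \frac{211 + t}{2 t}$)
$n = -79105$ ($n = -79563 - \left(-8 + 45 \left(-10\right)\right) = -79563 - \left(-8 - 450\right) = -79563 - -458 = -79563 + 458 = -79105$)
$n - Q{\left(4 \right)} = -79105 - \frac{211 + 4}{2 \cdot 4} = -79105 - \frac{1}{2} \cdot \frac{1}{4} \cdot 215 = -79105 - \frac{215}{8} = - \frac{633055}{8}$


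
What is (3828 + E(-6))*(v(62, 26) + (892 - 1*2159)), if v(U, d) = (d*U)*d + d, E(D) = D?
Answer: 155444562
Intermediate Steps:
v(U, d) = d + U*d**2 (v(U, d) = (U*d)*d + d = U*d**2 + d = d + U*d**2)
(3828 + E(-6))*(v(62, 26) + (892 - 1*2159)) = (3828 - 6)*(26*(1 + 62*26) + (892 - 1*2159)) = 3822*(26*(1 + 1612) + (892 - 2159)) = 3822*(26*1613 - 1267) = 3822*(41938 - 1267) = 3822*40671 = 155444562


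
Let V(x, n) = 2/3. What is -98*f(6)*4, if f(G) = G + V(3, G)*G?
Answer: -3920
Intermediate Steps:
V(x, n) = ⅔ (V(x, n) = 2*(⅓) = ⅔)
f(G) = 5*G/3 (f(G) = G + 2*G/3 = 5*G/3)
-98*f(6)*4 = -490*6/3*4 = -98*10*4 = -980*4 = -3920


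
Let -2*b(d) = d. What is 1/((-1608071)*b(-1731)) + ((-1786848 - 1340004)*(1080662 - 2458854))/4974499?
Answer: 11995527153584437768186/13846870663453599 ≈ 8.6630e+5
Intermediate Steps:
b(d) = -d/2
1/((-1608071)*b(-1731)) + ((-1786848 - 1340004)*(1080662 - 2458854))/4974499 = 1/((-1608071)*((-1/2*(-1731)))) + ((-1786848 - 1340004)*(1080662 - 2458854))/4974499 = -1/(1608071*1731/2) - 3126852*(-1378192)*(1/4974499) = -1/1608071*2/1731 + 4309402411584*(1/4974499) = -2/2783570901 + 4309402411584/4974499 = 11995527153584437768186/13846870663453599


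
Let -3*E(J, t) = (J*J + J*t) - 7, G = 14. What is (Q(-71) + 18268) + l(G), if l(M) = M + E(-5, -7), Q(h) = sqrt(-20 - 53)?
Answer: 54793/3 + I*sqrt(73) ≈ 18264.0 + 8.544*I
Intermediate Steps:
E(J, t) = 7/3 - J**2/3 - J*t/3 (E(J, t) = -((J*J + J*t) - 7)/3 = -((J**2 + J*t) - 7)/3 = -(-7 + J**2 + J*t)/3 = 7/3 - J**2/3 - J*t/3)
Q(h) = I*sqrt(73) (Q(h) = sqrt(-73) = I*sqrt(73))
l(M) = -53/3 + M (l(M) = M + (7/3 - 1/3*(-5)**2 - 1/3*(-5)*(-7)) = M + (7/3 - 1/3*25 - 35/3) = M + (7/3 - 25/3 - 35/3) = M - 53/3 = -53/3 + M)
(Q(-71) + 18268) + l(G) = (I*sqrt(73) + 18268) + (-53/3 + 14) = (18268 + I*sqrt(73)) - 11/3 = 54793/3 + I*sqrt(73)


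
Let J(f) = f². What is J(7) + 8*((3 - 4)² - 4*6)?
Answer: -135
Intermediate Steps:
J(7) + 8*((3 - 4)² - 4*6) = 7² + 8*((3 - 4)² - 4*6) = 49 + 8*((-1)² - 24) = 49 + 8*(1 - 24) = 49 + 8*(-23) = 49 - 184 = -135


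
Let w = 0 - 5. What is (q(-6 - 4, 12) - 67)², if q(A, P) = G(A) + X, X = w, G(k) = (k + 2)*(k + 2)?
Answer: 64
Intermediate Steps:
G(k) = (2 + k)² (G(k) = (2 + k)*(2 + k) = (2 + k)²)
w = -5
X = -5
q(A, P) = -5 + (2 + A)² (q(A, P) = (2 + A)² - 5 = -5 + (2 + A)²)
(q(-6 - 4, 12) - 67)² = ((-5 + (2 + (-6 - 4))²) - 67)² = ((-5 + (2 - 10)²) - 67)² = ((-5 + (-8)²) - 67)² = ((-5 + 64) - 67)² = (59 - 67)² = (-8)² = 64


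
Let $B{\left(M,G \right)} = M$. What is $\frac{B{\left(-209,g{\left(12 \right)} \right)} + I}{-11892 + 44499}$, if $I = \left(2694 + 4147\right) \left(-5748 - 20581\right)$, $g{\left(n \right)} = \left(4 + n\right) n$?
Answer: $- \frac{60038966}{10869} \approx -5523.9$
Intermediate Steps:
$g{\left(n \right)} = n \left(4 + n\right)$
$I = -180116689$ ($I = 6841 \left(-26329\right) = -180116689$)
$\frac{B{\left(-209,g{\left(12 \right)} \right)} + I}{-11892 + 44499} = \frac{-209 - 180116689}{-11892 + 44499} = - \frac{180116898}{32607} = \left(-180116898\right) \frac{1}{32607} = - \frac{60038966}{10869}$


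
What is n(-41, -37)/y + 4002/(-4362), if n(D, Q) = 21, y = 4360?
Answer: -2892853/3169720 ≈ -0.91265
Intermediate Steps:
n(-41, -37)/y + 4002/(-4362) = 21/4360 + 4002/(-4362) = 21*(1/4360) + 4002*(-1/4362) = 21/4360 - 667/727 = -2892853/3169720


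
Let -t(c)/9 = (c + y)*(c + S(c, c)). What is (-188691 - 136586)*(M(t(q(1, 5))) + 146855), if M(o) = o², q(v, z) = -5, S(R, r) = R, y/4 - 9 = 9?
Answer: -11875133023135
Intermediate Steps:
y = 72 (y = 36 + 4*9 = 36 + 36 = 72)
t(c) = -18*c*(72 + c) (t(c) = -9*(c + 72)*(c + c) = -9*(72 + c)*2*c = -18*c*(72 + c))
(-188691 - 136586)*(M(t(q(1, 5))) + 146855) = (-188691 - 136586)*((18*(-5)*(-72 - 1*(-5)))² + 146855) = -325277*((18*(-5)*(-72 + 5))² + 146855) = -325277*((18*(-5)*(-67))² + 146855) = -325277*(6030² + 146855) = -325277*(36360900 + 146855) = -325277*36507755 = -11875133023135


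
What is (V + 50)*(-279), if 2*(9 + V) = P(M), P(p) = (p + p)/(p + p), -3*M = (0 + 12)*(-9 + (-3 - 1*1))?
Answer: -23157/2 ≈ -11579.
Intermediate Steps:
M = 52 (M = -(0 + 12)*(-9 + (-3 - 1*1))/3 = -4*(-9 + (-3 - 1)) = -4*(-9 - 4) = -4*(-13) = -⅓*(-156) = 52)
P(p) = 1 (P(p) = (2*p)/((2*p)) = (2*p)*(1/(2*p)) = 1)
V = -17/2 (V = -9 + (½)*1 = -9 + ½ = -17/2 ≈ -8.5000)
(V + 50)*(-279) = (-17/2 + 50)*(-279) = (83/2)*(-279) = -23157/2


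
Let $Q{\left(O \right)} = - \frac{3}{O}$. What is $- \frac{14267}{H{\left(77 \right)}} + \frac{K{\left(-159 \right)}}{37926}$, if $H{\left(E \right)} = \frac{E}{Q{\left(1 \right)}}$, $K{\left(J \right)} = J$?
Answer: $\frac{7027093}{12642} \approx 555.85$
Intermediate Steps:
$H{\left(E \right)} = - \frac{E}{3}$ ($H{\left(E \right)} = \frac{E}{\left(-3\right) 1^{-1}} = \frac{E}{\left(-3\right) 1} = \frac{E}{-3} = E \left(- \frac{1}{3}\right) = - \frac{E}{3}$)
$- \frac{14267}{H{\left(77 \right)}} + \frac{K{\left(-159 \right)}}{37926} = - \frac{14267}{\left(- \frac{1}{3}\right) 77} - \frac{159}{37926} = - \frac{14267}{- \frac{77}{3}} - \frac{53}{12642} = \left(-14267\right) \left(- \frac{3}{77}\right) - \frac{53}{12642} = \frac{3891}{7} - \frac{53}{12642} = \frac{7027093}{12642}$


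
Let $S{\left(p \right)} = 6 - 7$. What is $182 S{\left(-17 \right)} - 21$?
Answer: $-203$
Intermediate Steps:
$S{\left(p \right)} = -1$
$182 S{\left(-17 \right)} - 21 = 182 \left(-1\right) - 21 = -182 - 21 = -203$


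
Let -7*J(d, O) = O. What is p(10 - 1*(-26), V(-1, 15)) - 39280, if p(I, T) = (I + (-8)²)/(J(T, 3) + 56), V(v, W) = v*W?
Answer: -15279220/389 ≈ -39278.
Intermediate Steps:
J(d, O) = -O/7
V(v, W) = W*v
p(I, T) = 448/389 + 7*I/389 (p(I, T) = (I + (-8)²)/(-⅐*3 + 56) = (I + 64)/(-3/7 + 56) = (64 + I)/(389/7) = (64 + I)*(7/389) = 448/389 + 7*I/389)
p(10 - 1*(-26), V(-1, 15)) - 39280 = (448/389 + 7*(10 - 1*(-26))/389) - 39280 = (448/389 + 7*(10 + 26)/389) - 39280 = (448/389 + (7/389)*36) - 39280 = (448/389 + 252/389) - 39280 = 700/389 - 39280 = -15279220/389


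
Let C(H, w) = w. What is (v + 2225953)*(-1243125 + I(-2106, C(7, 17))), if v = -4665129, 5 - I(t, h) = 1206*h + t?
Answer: 3077059550816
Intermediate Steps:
I(t, h) = 5 - t - 1206*h (I(t, h) = 5 - (1206*h + t) = 5 - (t + 1206*h) = 5 + (-t - 1206*h) = 5 - t - 1206*h)
(v + 2225953)*(-1243125 + I(-2106, C(7, 17))) = (-4665129 + 2225953)*(-1243125 + (5 - 1*(-2106) - 1206*17)) = -2439176*(-1243125 + (5 + 2106 - 20502)) = -2439176*(-1243125 - 18391) = -2439176*(-1261516) = 3077059550816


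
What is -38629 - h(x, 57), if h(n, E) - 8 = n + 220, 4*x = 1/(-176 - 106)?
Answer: -43830695/1128 ≈ -38857.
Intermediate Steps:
x = -1/1128 (x = 1/(4*(-176 - 106)) = (1/4)/(-282) = (1/4)*(-1/282) = -1/1128 ≈ -0.00088653)
h(n, E) = 228 + n (h(n, E) = 8 + (n + 220) = 8 + (220 + n) = 228 + n)
-38629 - h(x, 57) = -38629 - (228 - 1/1128) = -38629 - 1*257183/1128 = -38629 - 257183/1128 = -43830695/1128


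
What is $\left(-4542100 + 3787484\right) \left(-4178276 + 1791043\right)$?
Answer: $1801444217528$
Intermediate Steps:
$\left(-4542100 + 3787484\right) \left(-4178276 + 1791043\right) = \left(-754616\right) \left(-2387233\right) = 1801444217528$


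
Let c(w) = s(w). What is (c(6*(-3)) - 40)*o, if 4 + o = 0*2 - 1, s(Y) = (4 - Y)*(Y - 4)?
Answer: 2620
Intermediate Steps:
s(Y) = (-4 + Y)*(4 - Y) (s(Y) = (4 - Y)*(-4 + Y) = (-4 + Y)*(4 - Y))
c(w) = -16 - w² + 8*w
o = -5 (o = -4 + (0*2 - 1) = -4 + (0 - 1) = -4 - 1 = -5)
(c(6*(-3)) - 40)*o = ((-16 - (6*(-3))² + 8*(6*(-3))) - 40)*(-5) = ((-16 - 1*(-18)² + 8*(-18)) - 40)*(-5) = ((-16 - 1*324 - 144) - 40)*(-5) = ((-16 - 324 - 144) - 40)*(-5) = (-484 - 40)*(-5) = -524*(-5) = 2620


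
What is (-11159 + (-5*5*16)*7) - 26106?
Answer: -40065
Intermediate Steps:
(-11159 + (-5*5*16)*7) - 26106 = (-11159 - 25*16*7) - 26106 = (-11159 - 400*7) - 26106 = (-11159 - 2800) - 26106 = -13959 - 26106 = -40065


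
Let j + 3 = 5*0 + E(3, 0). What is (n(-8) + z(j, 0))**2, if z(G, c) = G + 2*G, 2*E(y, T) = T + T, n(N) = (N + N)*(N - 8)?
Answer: 61009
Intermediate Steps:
n(N) = 2*N*(-8 + N) (n(N) = (2*N)*(-8 + N) = 2*N*(-8 + N))
E(y, T) = T (E(y, T) = (T + T)/2 = (2*T)/2 = T)
j = -3 (j = -3 + (5*0 + 0) = -3 + (0 + 0) = -3 + 0 = -3)
z(G, c) = 3*G
(n(-8) + z(j, 0))**2 = (2*(-8)*(-8 - 8) + 3*(-3))**2 = (2*(-8)*(-16) - 9)**2 = (256 - 9)**2 = 247**2 = 61009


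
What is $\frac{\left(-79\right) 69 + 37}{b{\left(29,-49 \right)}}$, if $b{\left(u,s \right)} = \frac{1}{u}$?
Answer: $-157006$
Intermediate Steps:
$\frac{\left(-79\right) 69 + 37}{b{\left(29,-49 \right)}} = \frac{\left(-79\right) 69 + 37}{\frac{1}{29}} = \left(-5451 + 37\right) \frac{1}{\frac{1}{29}} = \left(-5414\right) 29 = -157006$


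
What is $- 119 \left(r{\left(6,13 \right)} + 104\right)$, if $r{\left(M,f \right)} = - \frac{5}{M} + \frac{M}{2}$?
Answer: $- \frac{75803}{6} \approx -12634.0$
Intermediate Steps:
$r{\left(M,f \right)} = \frac{M}{2} - \frac{5}{M}$ ($r{\left(M,f \right)} = - \frac{5}{M} + M \frac{1}{2} = - \frac{5}{M} + \frac{M}{2} = \frac{M}{2} - \frac{5}{M}$)
$- 119 \left(r{\left(6,13 \right)} + 104\right) = - 119 \left(\left(\frac{1}{2} \cdot 6 - \frac{5}{6}\right) + 104\right) = - 119 \left(\left(3 - \frac{5}{6}\right) + 104\right) = - 119 \left(\frac{13}{6} + 104\right) = \left(-119\right) \frac{637}{6} = - \frac{75803}{6}$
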